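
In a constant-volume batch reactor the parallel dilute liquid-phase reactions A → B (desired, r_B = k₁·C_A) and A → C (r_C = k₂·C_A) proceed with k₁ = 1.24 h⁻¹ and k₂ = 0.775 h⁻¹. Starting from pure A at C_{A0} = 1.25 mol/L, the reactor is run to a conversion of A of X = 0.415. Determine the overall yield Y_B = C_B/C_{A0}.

0.255

C_A = C_{A0}(1−X) = 0.7312 mol/L.
Both paths are first order in A, so the instantaneous fraction to B is constant: dC_B/d(−C_A) = k₁/(k₁+k₂) = 0.6154.
C_B = 0.6154·(C_{A0}−C_A) = 0.6154×0.5188 = 0.319 mol/L.
Y_B = C_B/C_{A0} = 0.3192/1.25 = 0.255.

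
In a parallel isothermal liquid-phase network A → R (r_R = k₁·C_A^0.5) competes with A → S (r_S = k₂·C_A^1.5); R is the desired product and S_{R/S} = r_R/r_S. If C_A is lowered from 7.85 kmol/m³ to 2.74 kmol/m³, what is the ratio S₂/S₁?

S_{R/S} = (k₁/k₂)·C_A⁻¹, so S₂/S₁ = (C_{A,2}/C_{A,1})⁻¹.
= 7.85/2.74 = 2.86.

2.86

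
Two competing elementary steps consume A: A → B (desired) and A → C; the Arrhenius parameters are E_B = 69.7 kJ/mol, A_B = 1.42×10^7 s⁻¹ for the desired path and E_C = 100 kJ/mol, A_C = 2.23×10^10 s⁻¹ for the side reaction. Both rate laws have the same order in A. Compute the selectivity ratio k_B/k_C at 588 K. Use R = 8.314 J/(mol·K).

0.313

With equal orders, S_{B/C} = k_B/k_C = (A_B/A_C)·exp[(E_C−E_B)/(RT)].
(E_C−E_B)/(RT) = (100−69.7)×10³/(8.314×588) = 30300/4889 = 6.198.
k_B/k_C = (1.42×10^7/2.23×10^10)·exp(6.198) = 6.368×10^-4 × 491.8 = 0.313.
Since E_B < E_C, lowering the temperature improves selectivity toward B.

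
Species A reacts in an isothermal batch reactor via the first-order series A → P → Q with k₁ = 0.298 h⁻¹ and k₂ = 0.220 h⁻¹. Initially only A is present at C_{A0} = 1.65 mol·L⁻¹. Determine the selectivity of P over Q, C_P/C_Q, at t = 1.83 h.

For first-order series with pure A initially, C_P(t) = k₁C_{A0}/(k₂−k₁)·(e^(−k₁t) − e^(−k₂t)).
e^(−k₁t) = e^(−0.298×1.83) = e^(−0.5453) = 0.5796; e^(−k₂t) = e^(−0.4026) = 0.6686.
C_P = 0.298×1.65/(0.220−0.298) × (0.5796−0.6686) = (-6.304)×(-0.08893) = 0.5606 mol·L⁻¹.
C_A = C_{A0}e^(−k₁t) = 0.9564 mol·L⁻¹, so C_Q = C_{A0}−C_A−C_P = 0.1330 mol·L⁻¹; C_P/C_Q = 4.22.

4.22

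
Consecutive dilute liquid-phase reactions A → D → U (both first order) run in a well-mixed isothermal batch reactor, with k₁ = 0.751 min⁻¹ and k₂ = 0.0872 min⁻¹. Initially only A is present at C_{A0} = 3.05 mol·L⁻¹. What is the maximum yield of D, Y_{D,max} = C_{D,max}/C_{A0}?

0.754

For a first-order series the maximum intermediate yield is C_{D,max}/C_{A0} = (k₁/k₂)^[k₂/(k₂−k₁)].
= (0.751/0.0872)^(0.0872/(0.0872−0.751)) = (8.612)^(-0.1314) = 0.7536.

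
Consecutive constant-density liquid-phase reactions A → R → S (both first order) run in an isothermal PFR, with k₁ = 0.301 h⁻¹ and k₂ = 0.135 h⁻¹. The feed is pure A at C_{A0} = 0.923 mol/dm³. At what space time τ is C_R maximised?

4.83 h

For first-order series the maximum of C_R occurs at τ_opt = ln(k₂/k₁)/(k₂−k₁).
= ln(0.135/0.301)/(0.135−0.301) = ln(0.4485)/-0.1660 = -0.8018/-0.1660 = 4.83 h.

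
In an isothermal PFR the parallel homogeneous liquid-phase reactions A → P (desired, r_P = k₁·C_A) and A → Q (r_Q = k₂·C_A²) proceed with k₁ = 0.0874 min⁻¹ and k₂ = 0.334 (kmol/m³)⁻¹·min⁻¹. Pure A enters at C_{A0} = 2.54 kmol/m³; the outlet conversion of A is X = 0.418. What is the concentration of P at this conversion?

C_A = C_{A0}(1−X) = 1.478 kmol/m³.
Along a PFR/batch, dC_P/dC_A = −r_P/(r_P+r_Q) = −k₁/(k₁+k₂·C_A).
Integrating from C_{A0} to C_A: C_P = (0.0874/0.334)·ln[(0.0874+0.334·2.54)/(0.0874+0.334·1.48)] = 0.2617·ln(0.9358/0.5811) = 0.1247 kmol/m³.

0.125 kmol/m³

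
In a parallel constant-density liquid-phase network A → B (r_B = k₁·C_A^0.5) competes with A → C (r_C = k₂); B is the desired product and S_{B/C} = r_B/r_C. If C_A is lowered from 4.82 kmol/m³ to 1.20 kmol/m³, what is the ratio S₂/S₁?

0.499

S_{B/C} = (k₁/k₂)·C_A^0.5, so S₂/S₁ = (C_{A,2}/C_{A,1})^0.5.
= (1.20/4.82)^0.5 = (0.2490)^0.5 = 0.499.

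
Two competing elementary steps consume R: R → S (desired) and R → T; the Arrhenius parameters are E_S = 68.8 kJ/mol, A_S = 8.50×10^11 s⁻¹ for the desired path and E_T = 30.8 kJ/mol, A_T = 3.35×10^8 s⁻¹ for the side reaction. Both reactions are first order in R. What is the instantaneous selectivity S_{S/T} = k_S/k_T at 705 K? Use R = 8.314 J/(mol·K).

Since both paths have the same order in R, the concentration cancels and S_{S/T} = k_S/k_T = (A_S/A_T)·exp[(E_T−E_S)/(RT)].
(E_T−E_S)/(RT) = (30.8−68.8)×10³/(8.314×705) = -38000/5861 = -6.483.
k_S/k_T = (8.50×10^11/3.35×10^8)·exp(-6.483) = 2537 × 0.001529 = 3.88.
Since E_S > E_T, raising the temperature improves selectivity toward S.

3.88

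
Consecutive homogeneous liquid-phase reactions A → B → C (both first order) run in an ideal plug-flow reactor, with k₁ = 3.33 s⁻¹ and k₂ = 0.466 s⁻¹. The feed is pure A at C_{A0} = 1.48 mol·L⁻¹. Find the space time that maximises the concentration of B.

0.687 s

The intermediate peaks when r₁ = r₂, i.e. k₁e^(−k₁τ) = k₂e^(−k₂τ), giving τ_opt = ln(k₂/k₁)/(k₂−k₁).
= ln(0.466/3.33)/(0.466−3.33) = ln(0.1399)/-2.864 = -1.967/-2.864 = 0.687 s.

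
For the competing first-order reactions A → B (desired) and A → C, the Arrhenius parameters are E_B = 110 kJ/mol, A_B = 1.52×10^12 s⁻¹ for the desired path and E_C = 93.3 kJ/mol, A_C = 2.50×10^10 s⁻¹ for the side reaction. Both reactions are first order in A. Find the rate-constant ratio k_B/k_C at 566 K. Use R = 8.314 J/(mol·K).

1.75

k_B/k_C = (A_B/A_C)·exp[−(E_B−E_C)/(RT)] = (A_B/A_C)·exp[(E_C−E_B)/(RT)].
(E_C−E_B)/(RT) = (93.3−110)×10³/(8.314×566) = -16700/4706 = -3.549.
k_B/k_C = (1.52×10^12/2.50×10^10)·exp(-3.549) = 60.80 × 0.02876 = 1.75.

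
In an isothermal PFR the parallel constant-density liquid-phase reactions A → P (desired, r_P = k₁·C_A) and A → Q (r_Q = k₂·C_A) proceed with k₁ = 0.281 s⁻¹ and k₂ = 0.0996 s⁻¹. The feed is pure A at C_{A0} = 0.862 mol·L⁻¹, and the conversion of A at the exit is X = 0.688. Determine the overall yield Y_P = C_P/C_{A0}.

0.508

C_A = C_{A0}(1−X) = 0.2689 mol·L⁻¹.
Both paths are first order in A, so the instantaneous fraction to P is constant: dC_P/d(−C_A) = k₁/(k₁+k₂) = 0.7383.
C_P = 0.7383·(C_{A0}−C_A) = 0.7383×0.5931 = 0.438 mol·L⁻¹.
Y_P = C_P/C_{A0} = 0.4379/0.862 = 0.508.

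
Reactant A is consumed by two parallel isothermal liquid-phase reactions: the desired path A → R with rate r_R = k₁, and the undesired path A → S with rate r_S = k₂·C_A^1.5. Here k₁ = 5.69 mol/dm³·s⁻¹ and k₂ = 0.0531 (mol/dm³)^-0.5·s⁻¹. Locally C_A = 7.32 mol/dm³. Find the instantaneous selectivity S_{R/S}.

S_{R/S} = r_R/r_S = (k₁)/(k₂·C_A^1.5) = (k₁/k₂)·C_A^-1.5.
= (5.69) / (0.0531×7.320^1.5) = 5.690/1.052 = 5.41.

5.41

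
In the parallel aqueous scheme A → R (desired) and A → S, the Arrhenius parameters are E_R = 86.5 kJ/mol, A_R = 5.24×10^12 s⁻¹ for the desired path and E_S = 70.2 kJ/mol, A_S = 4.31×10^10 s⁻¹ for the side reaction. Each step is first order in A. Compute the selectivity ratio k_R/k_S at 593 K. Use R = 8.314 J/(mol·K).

k_R/k_S = (A_R/A_S)·exp[−(E_R−E_S)/(RT)] = (A_R/A_S)·exp[(E_S−E_R)/(RT)].
(E_S−E_R)/(RT) = (70.2−86.5)×10³/(8.314×593) = -16300/4930 = -3.306.
k_R/k_S = (5.24×10^12/4.31×10^10)·exp(-3.306) = 121.6 × 0.03666 = 4.46.
Since E_R > E_S, raising the temperature improves selectivity toward R.

4.46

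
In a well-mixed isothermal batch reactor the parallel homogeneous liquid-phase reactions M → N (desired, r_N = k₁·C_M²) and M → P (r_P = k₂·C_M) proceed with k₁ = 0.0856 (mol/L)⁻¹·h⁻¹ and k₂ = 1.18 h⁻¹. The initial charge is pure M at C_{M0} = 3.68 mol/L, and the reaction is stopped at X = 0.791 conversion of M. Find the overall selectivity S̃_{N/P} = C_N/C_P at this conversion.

C_M = C_{M0}(1−X) = 0.7691 mol/L.
Along a PFR/batch, dC_P/dC_M = −r_P/(r_N+r_P) = −k₂/(k₂+k₁·C_M).
Integrating from C_{M0} to C_M: C_P = (1.18/0.0856)·ln[(1.18+0.0856·3.68)/(1.18+0.0856·0.769)] = 13.79·ln(1.495/1.246) = 2.513 mol/L.
Then C_N = (C_{M0}−C_M) − C_P = 2.911 − 2.513 = 0.3975 mol/L.
S̃_{N/P} = C_N/C_P = 0.3975/2.513 = 0.158.

0.158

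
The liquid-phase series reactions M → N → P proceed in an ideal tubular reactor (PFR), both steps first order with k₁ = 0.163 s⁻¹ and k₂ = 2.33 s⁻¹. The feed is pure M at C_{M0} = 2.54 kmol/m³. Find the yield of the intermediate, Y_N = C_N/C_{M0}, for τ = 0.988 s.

The intermediate concentration in a first-order A→B→C sequence is C_N = k₁C_{M0}(e^(−k₁τ) − e^(−k₂τ))/(k₂−k₁).
e^(−k₁τ) = e^(−0.163×0.988) = e^(−0.1610) = 0.8513; e^(−k₂τ) = e^(−2.302) = 0.1001.
C_N = 0.163×2.54/(2.33−0.163) × (0.8513−0.1001) = 0.1911×0.7512 = 0.1435 kmol/m³.
Y_N = C_N/C_{M0} = 0.1435/2.54 = 0.0565.

0.0565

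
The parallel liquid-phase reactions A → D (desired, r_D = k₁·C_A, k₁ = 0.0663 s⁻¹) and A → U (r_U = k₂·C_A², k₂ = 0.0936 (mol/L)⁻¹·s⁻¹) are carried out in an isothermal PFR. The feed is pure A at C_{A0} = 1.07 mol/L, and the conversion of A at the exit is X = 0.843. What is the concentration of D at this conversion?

0.501 mol/L

C_A = C_{A0}(1−X) = 0.1680 mol/L.
Along a PFR/batch, dC_D/dC_A = −r_D/(r_D+r_U) = −k₁/(k₁+k₂·C_A).
Integrating from C_{A0} to C_A: C_D = (0.0663/0.0936)·ln[(0.0663+0.0936·1.07)/(0.0663+0.0936·0.168)] = 0.7083·ln(0.1665/0.08202) = 0.5013 mol/L.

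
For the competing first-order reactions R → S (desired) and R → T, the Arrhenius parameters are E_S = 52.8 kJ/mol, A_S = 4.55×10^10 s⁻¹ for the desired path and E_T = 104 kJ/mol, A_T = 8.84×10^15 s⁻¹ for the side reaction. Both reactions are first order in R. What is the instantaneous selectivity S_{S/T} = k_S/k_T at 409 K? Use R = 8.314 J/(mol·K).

17.8

With equal orders, S_{S/T} = k_S/k_T = (A_S/A_T)·exp[(E_T−E_S)/(RT)].
(E_T−E_S)/(RT) = (104−52.8)×10³/(8.314×409) = 51200/3400 = 15.06.
k_S/k_T = (4.55×10^10/8.84×10^15)·exp(15.06) = 5.147×10^-6 × 3.461×10^6 = 17.8.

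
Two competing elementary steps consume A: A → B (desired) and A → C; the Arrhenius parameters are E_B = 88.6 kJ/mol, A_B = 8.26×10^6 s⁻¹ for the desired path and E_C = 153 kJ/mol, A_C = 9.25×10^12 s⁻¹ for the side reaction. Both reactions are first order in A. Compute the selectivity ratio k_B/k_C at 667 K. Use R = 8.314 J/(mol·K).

With equal orders, S_{B/C} = k_B/k_C = (A_B/A_C)·exp[(E_C−E_B)/(RT)].
(E_C−E_B)/(RT) = (153−88.6)×10³/(8.314×667) = 64400/5545 = 11.61.
k_B/k_C = (8.26×10^6/9.25×10^12)·exp(11.61) = 8.930×10^-7 × 1.105×10^5 = 0.0987.
Since E_B < E_C, lowering the temperature improves selectivity toward B.

0.0987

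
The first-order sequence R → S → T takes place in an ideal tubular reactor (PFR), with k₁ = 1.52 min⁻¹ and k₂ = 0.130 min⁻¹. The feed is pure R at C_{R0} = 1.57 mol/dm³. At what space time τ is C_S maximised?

1.77 min

Setting dC_S/dτ = 0 gives τ_opt = ln(k₂/k₁)/(k₂−k₁).
= ln(0.130/1.52)/(0.130−1.52) = ln(0.08553)/-1.390 = -2.459/-1.390 = 1.77 min.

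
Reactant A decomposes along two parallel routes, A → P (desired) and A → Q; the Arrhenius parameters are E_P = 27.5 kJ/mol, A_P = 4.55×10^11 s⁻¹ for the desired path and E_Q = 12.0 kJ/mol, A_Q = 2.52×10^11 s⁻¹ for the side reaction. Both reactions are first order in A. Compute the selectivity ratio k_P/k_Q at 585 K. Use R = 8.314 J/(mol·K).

k_P/k_Q = (A_P/A_Q)·exp[−(E_P−E_Q)/(RT)] = (A_P/A_Q)·exp[(E_Q−E_P)/(RT)].
(E_Q−E_P)/(RT) = (12.0−27.5)×10³/(8.314×585) = -15500/4864 = -3.187.
k_P/k_Q = (4.55×10^11/2.52×10^11)·exp(-3.187) = 1.806 × 0.04130 = 0.0746.

0.0746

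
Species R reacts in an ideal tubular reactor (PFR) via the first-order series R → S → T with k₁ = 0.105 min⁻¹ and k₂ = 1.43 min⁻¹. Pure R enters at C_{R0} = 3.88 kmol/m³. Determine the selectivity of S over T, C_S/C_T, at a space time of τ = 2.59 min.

0.325

Solving the coupled first-order balances gives C_S(τ) = [k₁/(k₂−k₁)]·C_{R0}·(e^(−k₁τ) − e^(−k₂τ)).
e^(−k₁τ) = e^(−0.105×2.59) = e^(−0.2719) = 0.7619; e^(−k₂τ) = e^(−3.704) = 0.02463.
C_S = 0.105×3.88/(1.43−0.105) × (0.7619−0.02463) = 0.3075×0.7373 = 0.2267 kmol/m³.
C_R = C_{R0}e^(−k₁τ) = 2.956 kmol/m³, so C_T = C_{R0}−C_R−C_S = 0.6972 kmol/m³; C_S/C_T = 0.325.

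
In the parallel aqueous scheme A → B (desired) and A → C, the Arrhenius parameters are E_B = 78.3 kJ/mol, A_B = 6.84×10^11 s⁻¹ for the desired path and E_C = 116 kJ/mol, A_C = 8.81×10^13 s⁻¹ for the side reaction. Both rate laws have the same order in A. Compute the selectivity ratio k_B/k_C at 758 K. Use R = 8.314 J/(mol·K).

3.08

k_B/k_C = (A_B/A_C)·exp[−(E_B−E_C)/(RT)] = (A_B/A_C)·exp[(E_C−E_B)/(RT)].
(E_C−E_B)/(RT) = (116−78.3)×10³/(8.314×758) = 37700/6302 = 5.982.
k_B/k_C = (6.84×10^11/8.81×10^13)·exp(5.982) = 0.007764 × 396.3 = 3.08.
Since E_B < E_C, lowering the temperature improves selectivity toward B.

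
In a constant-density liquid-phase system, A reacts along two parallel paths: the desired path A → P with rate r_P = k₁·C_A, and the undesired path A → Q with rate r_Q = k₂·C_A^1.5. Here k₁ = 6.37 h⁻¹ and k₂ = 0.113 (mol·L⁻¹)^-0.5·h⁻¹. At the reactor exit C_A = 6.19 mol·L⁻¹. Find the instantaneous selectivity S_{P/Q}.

22.7

S_{P/Q} = r_P/r_Q = (k₁·C_A)/(k₂·C_A^1.5) = (k₁/k₂)·C_A^-0.5.
= (6.37×6.190) / (0.113×6.190^1.5) = 39.43/1.740 = 22.7.
The undesired path is higher order in A, so low C_A (CSTR or dilute feed) favours P.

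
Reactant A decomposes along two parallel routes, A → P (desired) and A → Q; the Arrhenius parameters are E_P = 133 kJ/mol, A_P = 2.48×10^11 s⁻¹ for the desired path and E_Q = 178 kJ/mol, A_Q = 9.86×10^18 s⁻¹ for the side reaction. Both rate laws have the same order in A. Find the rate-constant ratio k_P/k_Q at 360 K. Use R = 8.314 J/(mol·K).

0.0851

Since both paths have the same order in A, the concentration cancels and S_{P/Q} = k_P/k_Q = (A_P/A_Q)·exp[(E_Q−E_P)/(RT)].
(E_Q−E_P)/(RT) = (178−133)×10³/(8.314×360) = 45000/2993 = 15.03.
k_P/k_Q = (2.48×10^11/9.86×10^18)·exp(15.03) = 2.515×10^-8 × 3.385×10^6 = 0.0851.
Since E_P < E_Q, lowering the temperature improves selectivity toward P.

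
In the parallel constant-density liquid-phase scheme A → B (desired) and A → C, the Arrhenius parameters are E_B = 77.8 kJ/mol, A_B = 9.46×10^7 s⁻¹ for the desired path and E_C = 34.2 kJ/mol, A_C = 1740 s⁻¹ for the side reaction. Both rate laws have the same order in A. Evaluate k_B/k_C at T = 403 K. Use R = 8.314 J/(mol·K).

0.121

k_B/k_C = (A_B/A_C)·exp[−(E_B−E_C)/(RT)] = (A_B/A_C)·exp[(E_C−E_B)/(RT)].
(E_C−E_B)/(RT) = (34.2−77.8)×10³/(8.314×403) = -43600/3351 = -13.01.
k_B/k_C = (9.46×10^7/1740)·exp(-13.01) = 54368 × 2.232×10^-6 = 0.121.
Since E_B > E_C, raising the temperature improves selectivity toward B.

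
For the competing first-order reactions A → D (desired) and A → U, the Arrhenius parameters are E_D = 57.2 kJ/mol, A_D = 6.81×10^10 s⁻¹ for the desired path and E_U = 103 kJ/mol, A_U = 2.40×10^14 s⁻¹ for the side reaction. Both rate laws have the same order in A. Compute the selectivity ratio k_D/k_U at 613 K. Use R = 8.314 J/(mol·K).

2.27

With equal orders, S_{D/U} = k_D/k_U = (A_D/A_U)·exp[(E_U−E_D)/(RT)].
(E_U−E_D)/(RT) = (103−57.2)×10³/(8.314×613) = 45800/5096 = 8.987.
k_D/k_U = (6.81×10^10/2.40×10^14)·exp(8.987) = 2.837×10^-4 × 7995 = 2.27.
Since E_D < E_U, lowering the temperature improves selectivity toward D.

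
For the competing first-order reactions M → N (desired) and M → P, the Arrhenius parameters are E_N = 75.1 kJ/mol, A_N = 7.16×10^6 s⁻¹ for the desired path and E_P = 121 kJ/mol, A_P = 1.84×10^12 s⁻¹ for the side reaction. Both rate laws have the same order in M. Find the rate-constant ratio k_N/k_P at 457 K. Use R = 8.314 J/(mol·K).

0.686

k_N/k_P = (A_N/A_P)·exp[−(E_N−E_P)/(RT)] = (A_N/A_P)·exp[(E_P−E_N)/(RT)].
(E_P−E_N)/(RT) = (121−75.1)×10³/(8.314×457) = 45900/3799 = 12.08.
k_N/k_P = (7.16×10^6/1.84×10^12)·exp(12.08) = 3.891×10^-6 × 1.764×10^5 = 0.686.
Since E_N < E_P, lowering the temperature improves selectivity toward N.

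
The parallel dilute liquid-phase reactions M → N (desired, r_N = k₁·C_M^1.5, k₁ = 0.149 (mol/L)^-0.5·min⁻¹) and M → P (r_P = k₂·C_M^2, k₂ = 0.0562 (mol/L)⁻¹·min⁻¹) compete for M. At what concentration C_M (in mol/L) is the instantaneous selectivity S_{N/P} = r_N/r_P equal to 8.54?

S_{N/P} = (k₁/k₂)·C_M^-0.5 ⇒ C_M = (S·k₂/k₁)^(-2).
= (8.54×0.0562/0.149)^(-2) = (3.221)^(-2) = 0.0964 mol/L.

0.0964 mol/L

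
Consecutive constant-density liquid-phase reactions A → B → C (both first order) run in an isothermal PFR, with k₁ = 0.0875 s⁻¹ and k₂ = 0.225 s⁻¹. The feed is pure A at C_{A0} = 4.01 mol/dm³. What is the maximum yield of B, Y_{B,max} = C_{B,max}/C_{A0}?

0.213

For a first-order series the maximum intermediate yield is C_{B,max}/C_{A0} = (k₁/k₂)^[k₂/(k₂−k₁)].
= (0.0875/0.225)^(0.225/(0.225−0.0875)) = (0.3889)^(1.636) = 0.2132.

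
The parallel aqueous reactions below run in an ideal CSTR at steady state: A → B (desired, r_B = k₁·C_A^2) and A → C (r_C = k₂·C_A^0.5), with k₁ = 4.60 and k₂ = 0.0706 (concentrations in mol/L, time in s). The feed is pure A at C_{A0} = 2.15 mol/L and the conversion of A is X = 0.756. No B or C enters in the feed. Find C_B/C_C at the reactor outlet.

24.8

Exit C_A = C_{A0}(1−X) = 2.15×0.244 = 0.5246 mol/L.
Rates in a CSTR are evaluated at the outlet concentration: r_B = 4.60×0.5246^2 = 1.266, r_C = 0.0706×0.5246^0.5 = 0.05114.
Overall selectivity = C_B/C_C = r_Bτ/(r_Cτ) = r_B/r_C = 24.8.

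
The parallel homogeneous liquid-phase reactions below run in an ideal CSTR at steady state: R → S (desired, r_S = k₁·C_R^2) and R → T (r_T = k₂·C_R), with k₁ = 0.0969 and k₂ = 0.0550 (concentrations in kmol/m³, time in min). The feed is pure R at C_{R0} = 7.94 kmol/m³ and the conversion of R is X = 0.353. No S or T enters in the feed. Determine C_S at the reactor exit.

2.52 kmol/m³

Exit C_R = C_{R0}(1−X) = 7.94×0.647 = 5.137 kmol/m³.
A CSTR operates uniformly at the exit composition, giving r_S = 2.557 and r_T = 0.2825 (each k·C_R^n at C_R = 5.137).
Fraction of consumed R going to S: r_S/(r_S+r_T) = 0.9005.
C_S = 0.9005·C_{R0}·X = 0.9005×7.94×0.353 = 2.52 kmol/m³.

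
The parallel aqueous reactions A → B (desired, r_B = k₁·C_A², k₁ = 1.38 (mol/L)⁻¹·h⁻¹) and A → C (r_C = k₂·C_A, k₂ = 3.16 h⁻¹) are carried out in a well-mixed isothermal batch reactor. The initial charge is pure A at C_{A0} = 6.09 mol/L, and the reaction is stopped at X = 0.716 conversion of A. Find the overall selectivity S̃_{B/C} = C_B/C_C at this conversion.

C_A = C_{A0}(1−X) = 1.730 mol/L.
Along a PFR/batch, dC_C/dC_A = −r_C/(r_B+r_C) = −k₂/(k₂+k₁·C_A).
Integrating from C_{A0} to C_A: C_C = (3.16/1.38)·ln[(3.16+1.38·6.09)/(3.16+1.38·1.73)] = 2.290·ln(11.56/5.547) = 1.682 mol/L.
Then C_B = (C_{A0}−C_A) − C_C = 4.360 − 1.682 = 2.678 mol/L.
S̃_{B/C} = C_B/C_C = 2.678/1.682 = 1.59.

1.59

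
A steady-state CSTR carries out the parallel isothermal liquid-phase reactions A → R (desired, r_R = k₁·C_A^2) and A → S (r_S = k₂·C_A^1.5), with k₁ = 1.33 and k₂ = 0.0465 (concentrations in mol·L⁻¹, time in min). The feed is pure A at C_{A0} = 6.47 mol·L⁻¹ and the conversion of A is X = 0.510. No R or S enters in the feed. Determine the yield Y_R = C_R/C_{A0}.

Exit C_A = C_{A0}(1−X) = 6.47×0.490 = 3.170 mol·L⁻¹.
Rates in a CSTR are evaluated at the outlet concentration: r_R = 1.33×3.170^2 = 13.37, r_S = 0.0465×3.170^1.5 = 0.2625.
Fraction of consumed A going to R: r_R/(r_R+r_S) = 0.9807.
C_R = 0.9807·C_{A0}·X = 0.9807×6.47×0.510 = 3.24 mol·L⁻¹; Y_R = C_R/C_{A0} = 0.500.

0.500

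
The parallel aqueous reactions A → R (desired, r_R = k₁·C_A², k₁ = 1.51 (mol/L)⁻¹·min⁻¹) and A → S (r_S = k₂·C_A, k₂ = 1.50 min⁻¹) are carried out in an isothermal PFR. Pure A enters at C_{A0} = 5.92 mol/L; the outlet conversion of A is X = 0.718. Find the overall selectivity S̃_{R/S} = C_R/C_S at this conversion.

C_A = C_{A0}(1−X) = 1.669 mol/L.
Along a PFR/batch, dC_S/dC_A = −r_S/(r_R+r_S) = −k₂/(k₂+k₁·C_A).
Integrating from C_{A0} to C_A: C_S = (1.50/1.51)·ln[(1.50+1.51·5.92)/(1.50+1.51·1.67)] = 0.9934·ln(10.44/4.021) = 0.9478 mol/L.
Then C_R = (C_{A0}−C_A) − C_S = 4.251 − 0.9478 = 3.303 mol/L.
S̃_{R/S} = C_R/C_S = 3.303/0.9478 = 3.48.

3.48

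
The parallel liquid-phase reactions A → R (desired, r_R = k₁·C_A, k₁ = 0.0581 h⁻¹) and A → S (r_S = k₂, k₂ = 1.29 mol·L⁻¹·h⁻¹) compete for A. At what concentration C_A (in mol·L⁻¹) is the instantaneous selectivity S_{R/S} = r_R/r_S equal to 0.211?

4.68 mol·L⁻¹

S_{R/S} = (k₁/k₂)·C_A ⇒ C_A = S·k₂/k₁.
= 0.211×1.29/0.0581 = 4.68 mol·L⁻¹.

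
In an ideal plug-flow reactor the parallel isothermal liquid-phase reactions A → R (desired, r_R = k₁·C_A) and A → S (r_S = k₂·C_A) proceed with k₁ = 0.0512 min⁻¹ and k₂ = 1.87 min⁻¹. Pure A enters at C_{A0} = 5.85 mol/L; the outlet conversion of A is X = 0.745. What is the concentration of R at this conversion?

0.116 mol/L

C_A = C_{A0}(1−X) = 1.492 mol/L.
Both paths are first order in A, so the instantaneous fraction to R is constant: dC_R/d(−C_A) = k₁/(k₁+k₂) = 0.02665.
C_R = 0.02665·(C_{A0}−C_A) = 0.02665×4.358 = 0.116 mol/L.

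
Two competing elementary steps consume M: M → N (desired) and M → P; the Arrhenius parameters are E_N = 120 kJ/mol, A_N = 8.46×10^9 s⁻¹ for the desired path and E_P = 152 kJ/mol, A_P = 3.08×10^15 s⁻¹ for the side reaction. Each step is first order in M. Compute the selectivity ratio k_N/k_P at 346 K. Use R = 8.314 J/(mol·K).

Since both paths have the same order in M, the concentration cancels and S_{N/P} = k_N/k_P = (A_N/A_P)·exp[(E_P−E_N)/(RT)].
(E_P−E_N)/(RT) = (152−120)×10³/(8.314×346) = 32000/2877 = 11.12.
k_N/k_P = (8.46×10^9/3.08×10^15)·exp(11.12) = 2.747×10^-6 × 67783 = 0.186.
Since E_N < E_P, lowering the temperature improves selectivity toward N.

0.186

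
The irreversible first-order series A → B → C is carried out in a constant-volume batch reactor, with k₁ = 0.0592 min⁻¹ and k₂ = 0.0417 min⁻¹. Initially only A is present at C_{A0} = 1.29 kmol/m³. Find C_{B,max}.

0.560 kmol/m³

Evaluating C_B at t_opt = ln(k₂/k₁)/(k₂−k₁) gives C_{B,max}/C_{A0} = (k₁/k₂)^[k₂/(k₂−k₁)].
= (0.0592/0.0417)^(0.0417/(0.0417−0.0592)) = (1.420)^(-2.383) = 0.4339.
C_{B,max} = 0.4339×1.29 = 0.560 kmol/m³.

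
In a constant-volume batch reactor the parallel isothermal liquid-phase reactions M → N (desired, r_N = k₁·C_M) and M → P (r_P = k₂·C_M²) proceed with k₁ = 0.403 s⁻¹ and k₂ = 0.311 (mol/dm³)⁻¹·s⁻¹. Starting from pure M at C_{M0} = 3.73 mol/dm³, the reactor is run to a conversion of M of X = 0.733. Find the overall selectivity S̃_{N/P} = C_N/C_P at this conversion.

0.593

C_M = C_{M0}(1−X) = 0.9959 mol/dm³.
Along a PFR/batch, dC_N/dC_M = −r_N/(r_N+r_P) = −k₁/(k₁+k₂·C_M).
Integrating from C_{M0} to C_M: C_N = (0.403/0.311)·ln[(0.403+0.311·3.73)/(0.403+0.311·0.996)] = 1.296·ln(1.563/0.7127) = 1.018 mol/dm³.
C_P = (C_{M0}−C_M)−C_N = 1.717 mol/dm³; S̃_{N/P} = 1.018/1.717 = 0.593.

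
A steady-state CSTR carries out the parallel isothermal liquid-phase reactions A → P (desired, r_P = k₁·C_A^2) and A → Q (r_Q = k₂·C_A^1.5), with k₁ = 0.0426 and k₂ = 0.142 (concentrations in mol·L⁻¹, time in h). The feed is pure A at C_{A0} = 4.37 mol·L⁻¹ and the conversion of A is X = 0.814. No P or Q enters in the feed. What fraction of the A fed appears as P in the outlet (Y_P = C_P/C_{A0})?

0.173

Exit C_A = C_{A0}(1−X) = 4.37×0.186 = 0.8128 mol·L⁻¹.
A CSTR operates uniformly at the exit composition, giving r_P = 0.02814 and r_Q = 0.1041 (each k·C_A^n at C_A = 0.8128).
Fraction of consumed A going to P: r_P/(r_P+r_Q) = 0.2129.
C_P = 0.2129·C_{A0}·X = 0.2129×4.37×0.814 = 0.757 mol·L⁻¹; Y_P = C_P/C_{A0} = 0.173.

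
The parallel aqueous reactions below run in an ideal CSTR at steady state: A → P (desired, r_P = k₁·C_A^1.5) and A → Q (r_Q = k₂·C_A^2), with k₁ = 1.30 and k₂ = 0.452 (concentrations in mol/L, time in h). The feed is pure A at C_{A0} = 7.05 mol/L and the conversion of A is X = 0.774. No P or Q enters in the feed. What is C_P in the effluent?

Exit C_A = C_{A0}(1−X) = 7.05×0.226 = 1.593 mol/L.
Rates in a CSTR are evaluated at the outlet concentration: r_P = 1.30×1.593^1.5 = 2.615, r_Q = 0.452×1.593^2 = 1.147.
Fraction of consumed A going to P: r_P/(r_P+r_Q) = 0.6950.
C_P = 0.6950·C_{A0}·X = 0.6950×7.05×0.774 = 3.79 mol/L.

3.79 mol/L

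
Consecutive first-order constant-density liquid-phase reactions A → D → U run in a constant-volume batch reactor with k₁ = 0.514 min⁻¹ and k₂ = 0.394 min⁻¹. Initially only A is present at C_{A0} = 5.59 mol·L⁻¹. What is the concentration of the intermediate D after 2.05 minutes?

The intermediate concentration in a first-order A→B→C sequence is C_D = k₁C_{A0}(e^(−k₁t) − e^(−k₂t))/(k₂−k₁).
e^(−k₁t) = e^(−0.514×2.05) = e^(−1.054) = 0.3486; e^(−k₂t) = e^(−0.8077) = 0.4459.
C_D = 0.514×5.59/(0.394−0.514) × (0.3486−0.4459) = (-23.94)×(-0.09724) = 2.328 mol·L⁻¹.

2.33 mol·L⁻¹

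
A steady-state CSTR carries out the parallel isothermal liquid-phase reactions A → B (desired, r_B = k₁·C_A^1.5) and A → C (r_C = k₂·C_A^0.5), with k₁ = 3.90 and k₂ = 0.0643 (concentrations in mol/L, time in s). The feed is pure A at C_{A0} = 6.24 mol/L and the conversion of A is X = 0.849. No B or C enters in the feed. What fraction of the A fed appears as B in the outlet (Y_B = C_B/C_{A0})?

0.834

Exit C_A = C_{A0}(1−X) = 6.24×0.151 = 0.9422 mol/L.
In a CSTR the entire volume is at exit conditions, so r_B = 3.90×0.9422^1.5 = 3.567 and r_C = 0.0643×0.9422^0.5 = 0.06242.
Fraction of consumed A going to B: r_B/(r_B+r_C) = 0.9828.
C_B = 0.9828·C_{A0}·X = 0.9828×6.24×0.849 = 5.21 mol/L; Y_B = C_B/C_{A0} = 0.834.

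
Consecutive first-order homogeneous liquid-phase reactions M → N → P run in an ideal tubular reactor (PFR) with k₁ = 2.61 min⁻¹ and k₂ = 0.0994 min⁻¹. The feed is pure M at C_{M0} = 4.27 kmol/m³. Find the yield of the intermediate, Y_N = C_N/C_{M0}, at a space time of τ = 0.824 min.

0.837

For first-order series with pure M initially, C_N(τ) = k₁C_{M0}/(k₂−k₁)·(e^(−k₁τ) − e^(−k₂τ)).
e^(−k₁τ) = e^(−2.61×0.824) = e^(−2.151) = 0.1164; e^(−k₂τ) = e^(−0.08191) = 0.9214.
C_N = 2.61×4.27/(0.0994−2.61) × (0.1164−0.9214) = (-4.439)×(-0.8049) = 3.573 kmol/m³.
Y_N = C_N/C_{M0} = 3.573/4.27 = 0.837.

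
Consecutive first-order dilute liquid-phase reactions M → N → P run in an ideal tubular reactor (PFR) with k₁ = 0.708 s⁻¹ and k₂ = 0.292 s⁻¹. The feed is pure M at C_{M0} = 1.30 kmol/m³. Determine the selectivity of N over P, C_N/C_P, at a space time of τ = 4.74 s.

0.614

For first-order series with pure M initially, C_N(τ) = k₁C_{M0}/(k₂−k₁)·(e^(−k₁τ) − e^(−k₂τ)).
e^(−k₁τ) = e^(−0.708×4.74) = e^(−3.356) = 0.03488; e^(−k₂τ) = e^(−1.384) = 0.2506.
C_N = 0.708×1.30/(0.292−0.708) × (0.03488−0.2506) = (-2.212)×(-0.2157) = 0.4772 kmol/m³.
C_M = C_{M0}e^(−k₁τ) = 0.04534 kmol/m³, so C_P = C_{M0}−C_M−C_N = 0.7775 kmol/m³; C_N/C_P = 0.614.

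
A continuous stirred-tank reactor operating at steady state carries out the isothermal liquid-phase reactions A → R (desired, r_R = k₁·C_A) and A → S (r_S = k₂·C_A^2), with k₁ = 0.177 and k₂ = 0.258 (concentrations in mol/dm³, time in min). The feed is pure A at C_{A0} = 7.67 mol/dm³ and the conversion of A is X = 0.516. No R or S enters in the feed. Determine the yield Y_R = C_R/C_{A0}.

Exit C_A = C_{A0}(1−X) = 7.67×0.484 = 3.712 mol/dm³.
In a CSTR the entire volume is at exit conditions, so r_R = 0.177×3.712 = 0.6571 and r_S = 0.258×3.712^2 = 3.556.
Fraction of consumed A going to R: r_R/(r_R+r_S) = 0.1560.
C_R = 0.1560·C_{A0}·X = 0.1560×7.67×0.516 = 0.617 mol/dm³; Y_R = C_R/C_{A0} = 0.0805.

0.0805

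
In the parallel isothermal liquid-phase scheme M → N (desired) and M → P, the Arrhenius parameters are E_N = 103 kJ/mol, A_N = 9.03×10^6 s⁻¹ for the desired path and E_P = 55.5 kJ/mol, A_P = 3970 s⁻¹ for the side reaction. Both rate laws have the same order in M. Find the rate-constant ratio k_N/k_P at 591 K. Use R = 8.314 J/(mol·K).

0.144

With equal orders, S_{N/P} = k_N/k_P = (A_N/A_P)·exp[(E_P−E_N)/(RT)].
(E_P−E_N)/(RT) = (55.5−103)×10³/(8.314×591) = -47500/4914 = -9.667.
k_N/k_P = (9.03×10^6/3970)·exp(-9.667) = 2275 × 6.333×10^-5 = 0.144.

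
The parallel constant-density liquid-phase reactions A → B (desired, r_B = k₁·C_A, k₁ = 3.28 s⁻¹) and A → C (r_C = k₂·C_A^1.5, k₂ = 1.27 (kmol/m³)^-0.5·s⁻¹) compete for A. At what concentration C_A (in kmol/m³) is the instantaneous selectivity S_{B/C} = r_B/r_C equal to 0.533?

23.5 kmol/m³

S_{B/C} = (k₁/k₂)·C_A^-0.5 ⇒ C_A = (S·k₂/k₁)^(-2).
= (0.533×1.27/3.28)^(-2) = (0.2064)^(-2) = 23.5 kmol/m³.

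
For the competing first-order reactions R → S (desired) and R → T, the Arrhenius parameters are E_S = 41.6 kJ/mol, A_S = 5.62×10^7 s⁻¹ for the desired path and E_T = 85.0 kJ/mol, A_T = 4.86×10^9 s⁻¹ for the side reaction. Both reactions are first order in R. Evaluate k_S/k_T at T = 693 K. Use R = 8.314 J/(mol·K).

21.6

With equal orders, S_{S/T} = k_S/k_T = (A_S/A_T)·exp[(E_T−E_S)/(RT)].
(E_T−E_S)/(RT) = (85.0−41.6)×10³/(8.314×693) = 43400/5762 = 7.533.
k_S/k_T = (5.62×10^7/4.86×10^9)·exp(7.533) = 0.01156 × 1868 = 21.6.
Since E_S < E_T, lowering the temperature improves selectivity toward S.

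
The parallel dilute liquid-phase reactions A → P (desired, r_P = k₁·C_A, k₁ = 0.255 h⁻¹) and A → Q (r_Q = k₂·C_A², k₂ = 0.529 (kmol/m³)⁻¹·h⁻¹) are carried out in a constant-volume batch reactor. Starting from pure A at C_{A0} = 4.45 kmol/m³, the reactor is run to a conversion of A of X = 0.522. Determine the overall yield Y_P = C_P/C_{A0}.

C_A = C_{A0}(1−X) = 2.127 kmol/m³.
Along a PFR/batch, dC_P/dC_A = −r_P/(r_P+r_Q) = −k₁/(k₁+k₂·C_A).
Integrating from C_{A0} to C_A: C_P = (0.255/0.529)·ln[(0.255+0.529·4.45)/(0.255+0.529·2.13)] = 0.4820·ln(2.609/1.380) = 0.3069 kmol/m³.
Y_P = C_P/C_{A0} = 0.3069/4.45 = 0.0690.

0.0690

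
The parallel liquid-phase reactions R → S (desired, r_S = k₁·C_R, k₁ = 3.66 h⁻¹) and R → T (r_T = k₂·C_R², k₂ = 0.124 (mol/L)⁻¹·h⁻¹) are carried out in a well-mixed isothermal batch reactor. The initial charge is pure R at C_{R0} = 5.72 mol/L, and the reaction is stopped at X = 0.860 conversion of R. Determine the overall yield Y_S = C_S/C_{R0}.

C_R = C_{R0}(1−X) = 0.8008 mol/L.
Along a PFR/batch, dC_S/dC_R = −r_S/(r_S+r_T) = −k₁/(k₁+k₂·C_R).
Integrating from C_{R0} to C_R: C_S = (3.66/0.124)·ln[(3.66+0.124·5.72)/(3.66+0.124·0.801)] = 29.52·ln(4.369/3.759) = 4.438 mol/L.
Y_S = C_S/C_{R0} = 4.438/5.72 = 0.776.

0.776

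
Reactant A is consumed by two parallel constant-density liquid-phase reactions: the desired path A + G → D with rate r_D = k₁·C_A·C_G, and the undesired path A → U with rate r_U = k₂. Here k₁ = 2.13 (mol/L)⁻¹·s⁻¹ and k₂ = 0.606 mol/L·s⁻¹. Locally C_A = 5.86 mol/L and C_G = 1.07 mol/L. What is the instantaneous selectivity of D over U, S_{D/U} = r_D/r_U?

22.0

S_{D/U} = r_D/r_U = (k₁·C_A·C_G)/(k₂) = (k₁/k₂)·C_A·C_G.
= (2.13×5.860×1.070) / (0.606) = 13.36/0.6060 = 22.0.
Since the desired path is higher order in A, keeping C_A high (PFR or concentrated feed) favours D.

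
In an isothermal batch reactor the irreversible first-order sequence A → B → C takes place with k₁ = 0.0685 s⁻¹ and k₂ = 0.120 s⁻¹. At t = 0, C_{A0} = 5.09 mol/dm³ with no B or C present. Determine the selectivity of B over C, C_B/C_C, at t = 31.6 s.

For first-order series with pure A initially, C_B(t) = k₁C_{A0}/(k₂−k₁)·(e^(−k₁t) − e^(−k₂t)).
e^(−k₁t) = e^(−0.0685×31.6) = e^(−2.165) = 0.1148; e^(−k₂t) = e^(−3.792) = 0.02255.
C_B = 0.0685×5.09/(0.120−0.0685) × (0.1148−0.02255) = 6.770×0.09225 = 0.6245 mol/dm³.
C_A = C_{A0}e^(−k₁t) = 0.5843 mol/dm³, so C_C = C_{A0}−C_A−C_B = 3.881 mol/dm³; C_B/C_C = 0.161.

0.161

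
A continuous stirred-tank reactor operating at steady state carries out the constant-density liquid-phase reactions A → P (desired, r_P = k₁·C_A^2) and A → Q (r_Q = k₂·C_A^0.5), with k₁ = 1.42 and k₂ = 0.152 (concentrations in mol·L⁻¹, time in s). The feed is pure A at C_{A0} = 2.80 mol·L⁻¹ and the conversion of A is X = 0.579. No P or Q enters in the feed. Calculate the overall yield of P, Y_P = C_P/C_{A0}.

Exit C_A = C_{A0}(1−X) = 2.80×0.421 = 1.179 mol·L⁻¹.
Rates in a CSTR are evaluated at the outlet concentration: r_P = 1.42×1.179^2 = 1.973, r_Q = 0.152×1.179^0.5 = 0.1650.
Fraction of consumed A going to P: r_P/(r_P+r_Q) = 0.9228.
C_P = 0.9228·C_{A0}·X = 0.9228×2.80×0.579 = 1.50 mol·L⁻¹; Y_P = C_P/C_{A0} = 0.534.

0.534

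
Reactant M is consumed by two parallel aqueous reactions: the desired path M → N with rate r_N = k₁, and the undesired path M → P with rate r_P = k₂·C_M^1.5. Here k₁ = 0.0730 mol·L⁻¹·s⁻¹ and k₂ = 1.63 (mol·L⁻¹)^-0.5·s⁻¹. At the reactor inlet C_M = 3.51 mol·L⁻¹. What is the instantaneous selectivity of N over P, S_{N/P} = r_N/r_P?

0.00681

S_{N/P} = r_N/r_P = (k₁)/(k₂·C_M^1.5) = (k₁/k₂)·C_M^-1.5.
= (0.0730) / (1.63×3.510^1.5) = 0.07300/10.72 = 0.00681.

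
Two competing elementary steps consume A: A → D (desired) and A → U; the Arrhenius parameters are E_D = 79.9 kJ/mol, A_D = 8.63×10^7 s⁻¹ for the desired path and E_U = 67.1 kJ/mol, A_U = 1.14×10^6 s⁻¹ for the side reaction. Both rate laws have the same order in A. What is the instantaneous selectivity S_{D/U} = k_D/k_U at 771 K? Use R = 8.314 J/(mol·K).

10.3

k_D/k_U = (A_D/A_U)·exp[−(E_D−E_U)/(RT)] = (A_D/A_U)·exp[(E_U−E_D)/(RT)].
(E_U−E_D)/(RT) = (67.1−79.9)×10³/(8.314×771) = -12800/6410 = -1.997.
k_D/k_U = (8.63×10^7/1.14×10^6)·exp(-1.997) = 75.70 × 0.1358 = 10.3.
Since E_D > E_U, raising the temperature improves selectivity toward D.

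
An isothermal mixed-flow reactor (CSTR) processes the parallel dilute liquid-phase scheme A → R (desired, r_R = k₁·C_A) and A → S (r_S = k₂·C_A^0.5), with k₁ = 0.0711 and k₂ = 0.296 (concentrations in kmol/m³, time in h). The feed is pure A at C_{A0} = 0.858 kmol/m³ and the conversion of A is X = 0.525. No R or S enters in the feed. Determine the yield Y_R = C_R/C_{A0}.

Exit C_A = C_{A0}(1−X) = 0.858×0.475 = 0.4075 kmol/m³.
Rates in a CSTR are evaluated at the outlet concentration: r_R = 0.0711×0.4075 = 0.02898, r_S = 0.296×0.4075^0.5 = 0.1890.
Fraction of consumed A going to R: r_R/(r_R+r_S) = 0.1330.
C_R = 0.1330·C_{A0}·X = 0.1330×0.858×0.525 = 0.0599 kmol/m³; Y_R = C_R/C_{A0} = 0.0698.

0.0698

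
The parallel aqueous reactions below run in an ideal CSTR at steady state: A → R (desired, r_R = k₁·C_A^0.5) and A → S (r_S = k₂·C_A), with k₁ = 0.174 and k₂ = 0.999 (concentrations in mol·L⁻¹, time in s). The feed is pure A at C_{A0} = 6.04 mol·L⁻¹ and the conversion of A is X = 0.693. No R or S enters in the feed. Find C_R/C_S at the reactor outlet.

0.128

Exit C_A = C_{A0}(1−X) = 6.04×0.307 = 1.854 mol·L⁻¹.
A CSTR operates uniformly at the exit composition, giving r_R = 0.2369 and r_S = 1.852 (each k·C_A^n at C_A = 1.854).
Overall selectivity = C_R/C_S = r_Rτ/(r_Sτ) = r_R/r_S = 0.128.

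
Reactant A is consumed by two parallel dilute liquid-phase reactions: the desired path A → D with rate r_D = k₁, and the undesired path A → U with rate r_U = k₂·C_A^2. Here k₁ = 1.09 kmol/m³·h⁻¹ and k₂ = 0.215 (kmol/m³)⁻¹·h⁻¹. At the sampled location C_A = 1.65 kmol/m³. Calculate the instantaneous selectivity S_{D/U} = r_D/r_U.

1.86

S_{D/U} = r_D/r_U = (k₁)/(k₂·C_A^2) = (k₁/k₂)·C_A^-2.
= (1.09) / (0.215×1.650^2) = 1.090/0.5853 = 1.86.
The undesired path is higher order in A, so low C_A (CSTR or dilute feed) favours D.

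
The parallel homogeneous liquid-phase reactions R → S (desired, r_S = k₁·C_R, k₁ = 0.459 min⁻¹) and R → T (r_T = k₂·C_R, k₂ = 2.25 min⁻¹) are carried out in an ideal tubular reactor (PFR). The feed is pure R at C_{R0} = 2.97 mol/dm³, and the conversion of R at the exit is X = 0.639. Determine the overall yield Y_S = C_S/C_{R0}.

C_R = C_{R0}(1−X) = 1.072 mol/dm³.
Both paths are first order in R, so the instantaneous fraction to S is constant: dC_S/d(−C_R) = k₁/(k₁+k₂) = 0.1694.
C_S = 0.1694·(C_{R0}−C_R) = 0.1694×1.898 = 0.322 mol/dm³.
Y_S = C_S/C_{R0} = 0.3216/2.97 = 0.108.

0.108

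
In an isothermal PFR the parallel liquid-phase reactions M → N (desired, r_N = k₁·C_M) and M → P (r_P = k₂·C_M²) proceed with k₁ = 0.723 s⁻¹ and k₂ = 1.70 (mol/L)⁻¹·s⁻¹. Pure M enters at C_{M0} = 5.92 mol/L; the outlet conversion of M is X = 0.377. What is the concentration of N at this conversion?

C_M = C_{M0}(1−X) = 3.688 mol/L.
Along a PFR/batch, dC_N/dC_M = −r_N/(r_N+r_P) = −k₁/(k₁+k₂·C_M).
Integrating from C_{M0} to C_M: C_N = (0.723/1.70)·ln[(0.723+1.70·5.92)/(0.723+1.70·3.69)] = 0.4253·ln(10.79/6.993) = 0.1843 mol/L.

0.184 mol/L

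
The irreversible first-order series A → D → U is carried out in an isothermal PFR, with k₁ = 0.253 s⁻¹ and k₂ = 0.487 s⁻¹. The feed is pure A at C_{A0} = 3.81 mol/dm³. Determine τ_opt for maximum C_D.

2.80 s

The intermediate peaks when r₁ = r₂, i.e. k₁e^(−k₁τ) = k₂e^(−k₂τ), giving τ_opt = ln(k₂/k₁)/(k₂−k₁).
= ln(0.487/0.253)/(0.487−0.253) = ln(1.925)/0.2340 = 0.6549/0.2340 = 2.80 s.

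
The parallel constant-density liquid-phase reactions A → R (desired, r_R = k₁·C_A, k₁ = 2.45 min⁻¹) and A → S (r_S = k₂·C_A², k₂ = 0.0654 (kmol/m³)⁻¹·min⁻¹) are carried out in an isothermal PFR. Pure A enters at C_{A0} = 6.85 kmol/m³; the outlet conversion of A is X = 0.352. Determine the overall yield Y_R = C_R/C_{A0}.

0.306

C_A = C_{A0}(1−X) = 4.439 kmol/m³.
Along a PFR/batch, dC_R/dC_A = −r_R/(r_R+r_S) = −k₁/(k₁+k₂·C_A).
Integrating from C_{A0} to C_A: C_R = (2.45/0.0654)·ln[(2.45+0.0654·6.85)/(2.45+0.0654·4.44)] = 37.46·ln(2.898/2.740) = 2.096 kmol/m³.
Y_R = C_R/C_{A0} = 2.096/6.85 = 0.306.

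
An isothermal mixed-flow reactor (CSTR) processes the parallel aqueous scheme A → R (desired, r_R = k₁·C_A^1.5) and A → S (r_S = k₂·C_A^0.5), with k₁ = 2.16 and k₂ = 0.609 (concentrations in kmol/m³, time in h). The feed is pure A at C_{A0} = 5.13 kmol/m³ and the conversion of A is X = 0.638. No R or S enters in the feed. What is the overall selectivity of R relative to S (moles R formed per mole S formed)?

6.59

Exit C_A = C_{A0}(1−X) = 5.13×0.362 = 1.857 kmol/m³.
Rates in a CSTR are evaluated at the outlet concentration: r_R = 2.16×1.857^1.5 = 5.466, r_S = 0.609×1.857^0.5 = 0.8299.
Overall selectivity = C_R/C_S = r_Rτ/(r_Sτ) = r_R/r_S = 6.59.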